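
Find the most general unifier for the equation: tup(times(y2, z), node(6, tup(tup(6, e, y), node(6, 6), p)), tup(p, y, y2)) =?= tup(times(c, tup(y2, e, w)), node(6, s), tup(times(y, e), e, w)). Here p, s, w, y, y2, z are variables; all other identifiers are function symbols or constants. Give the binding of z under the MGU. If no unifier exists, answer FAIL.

tup(c, e, c)

Decompose tup/3: times(y2, z) =?= times(c, tup(y2, e, w)),  node(6, tup(tup(6, e, y), node(6, 6), p)) =?= node(6, s),  tup(p, y, y2) =?= tup(times(y, e), e, w).
Decompose times/2: y2 =?= c,  z =?= tup(y2, e, w).
Bind y2 := c; substituting into the 2 remaining equations that mention y2 gives: z =?= tup(c, e, w),  tup(p, y, c) =?= tup(times(y, e), e, w).
Bind z := tup(c, e, w); no other remaining equation mentions z.
Decompose node/2: 6 =?= 6,  tup(tup(6, e, y), node(6, 6), p) =?= s.
Delete trivial equation 6 =?= 6.
Bind s := tup(tup(6, e, y), node(6, 6), p); no other remaining equation mentions s.
Decompose tup/3: p =?= times(y, e),  y =?= e,  c =?= w.
Bind p := times(y, e); no other remaining equation mentions p. Substituting into the earlier binding gives s := tup(tup(6, e, y), node(6, 6), times(y, e)).
Bind y := e; no other remaining equation mentions y. Substituting into the earlier bindings gives s := tup(tup(6, e, e), node(6, 6), times(e, e)), p := times(e, e).
Bind w := c. Substituting into the earlier binding gives z := tup(c, e, c).
MGU = { y2 := c, z := tup(c, e, c), s := tup(tup(6, e, e), node(6, 6), times(e, e)), p := times(e, e), y := e, w := c }, so z := tup(c, e, c).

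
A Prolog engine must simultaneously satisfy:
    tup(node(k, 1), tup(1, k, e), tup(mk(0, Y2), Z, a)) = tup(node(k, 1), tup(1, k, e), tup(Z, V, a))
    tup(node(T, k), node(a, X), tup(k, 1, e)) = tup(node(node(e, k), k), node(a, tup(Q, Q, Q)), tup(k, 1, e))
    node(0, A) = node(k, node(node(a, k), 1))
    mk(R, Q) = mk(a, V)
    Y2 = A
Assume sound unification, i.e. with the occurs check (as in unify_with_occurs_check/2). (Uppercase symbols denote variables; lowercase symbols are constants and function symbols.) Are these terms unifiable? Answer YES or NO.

NO

Decompose tup/3: node(k, 1) = node(k, 1),  tup(1, k, e) = tup(1, k, e),  tup(mk(0, Y2), Z, a) = tup(Z, V, a).
Delete trivial equation node(k, 1) = node(k, 1).
Delete trivial equation tup(1, k, e) = tup(1, k, e).
Decompose tup/3: mk(0, Y2) = Z,  Z = V,  a = a.
Bind Z := mk(0, Y2); substituting into the one remaining equation that mentions Z gives: mk(0, Y2) = V.
Bind V := mk(0, Y2); substituting into the one remaining equation that mentions V gives: mk(R, Q) = mk(a, mk(0, Y2)).
Delete trivial equation a = a.
Decompose tup/3: node(T, k) = node(node(e, k), k),  node(a, X) = node(a, tup(Q, Q, Q)),  tup(k, 1, e) = tup(k, 1, e).
Decompose node/2: T = node(e, k),  k = k.
Bind T := node(e, k); no other remaining equation mentions T.
Delete trivial equation k = k.
Decompose node/2: a = a,  X = tup(Q, Q, Q).
Delete trivial equation a = a.
Bind X := tup(Q, Q, Q); no other remaining equation mentions X.
Delete trivial equation tup(k, 1, e) = tup(k, 1, e).
Decompose node/2: 0 = k,  A = node(node(a, k), 1).
Clash: constants 0 and k differ; no unifier exists.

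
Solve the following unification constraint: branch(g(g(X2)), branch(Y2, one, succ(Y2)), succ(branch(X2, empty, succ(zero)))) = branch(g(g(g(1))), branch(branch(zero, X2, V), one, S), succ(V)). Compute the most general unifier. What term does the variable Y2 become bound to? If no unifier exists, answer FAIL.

Decompose branch/3: g(g(X2)) = g(g(g(1))),  branch(Y2, one, succ(Y2)) = branch(branch(zero, X2, V), one, S),  succ(branch(X2, empty, succ(zero))) = succ(V).
Decompose g/1: g(X2) = g(g(1)).
Decompose g/1: X2 = g(1).
Bind X2 := g(1); substituting into the remaining equations gives: branch(Y2, one, succ(Y2)) = branch(branch(zero, g(1), V), one, S),  succ(branch(g(1), empty, succ(zero))) = succ(V).
Decompose branch/3: Y2 = branch(zero, g(1), V),  one = one,  succ(Y2) = S.
Bind Y2 := branch(zero, g(1), V); substituting into the one remaining equation that mentions Y2 gives: succ(branch(zero, g(1), V)) = S.
Delete trivial equation one = one.
Bind S := succ(branch(zero, g(1), V)); no other remaining equation mentions S.
Decompose succ/1: branch(g(1), empty, succ(zero)) = V.
Bind V := branch(g(1), empty, succ(zero)). Substituting into the earlier bindings gives Y2 := branch(zero, g(1), branch(g(1), empty, succ(zero))), S := succ(branch(zero, g(1), branch(g(1), empty, succ(zero)))).
MGU = { X2 -> g(1), Y2 -> branch(zero, g(1), branch(g(1), empty, succ(zero))), S -> succ(branch(zero, g(1), branch(g(1), empty, succ(zero)))), V -> branch(g(1), empty, succ(zero)) }, so Y2 -> branch(zero, g(1), branch(g(1), empty, succ(zero))).

branch(zero, g(1), branch(g(1), empty, succ(zero)))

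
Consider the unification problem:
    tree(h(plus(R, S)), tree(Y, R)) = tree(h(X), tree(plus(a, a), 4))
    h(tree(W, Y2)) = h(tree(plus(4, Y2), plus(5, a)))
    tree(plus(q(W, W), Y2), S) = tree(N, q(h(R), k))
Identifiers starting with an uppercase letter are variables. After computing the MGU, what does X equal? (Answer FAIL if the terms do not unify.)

Decompose tree/2: h(plus(R, S)) = h(X),  tree(Y, R) = tree(plus(a, a), 4).
Decompose h/1: plus(R, S) = X.
Bind X := plus(R, S); no other remaining equation mentions X.
Decompose tree/2: Y = plus(a, a),  R = 4.
Bind Y := plus(a, a); no other remaining equation mentions Y.
Bind R := 4; substituting into the one remaining equation that mentions R gives: tree(plus(q(W, W), Y2), S) = tree(N, q(h(4), k)). Substituting into the earlier binding gives X := plus(4, S).
Decompose h/1: tree(W, Y2) = tree(plus(4, Y2), plus(5, a)).
Decompose tree/2: W = plus(4, Y2),  Y2 = plus(5, a).
Bind W := plus(4, Y2); substituting into the one remaining equation that mentions W gives: tree(plus(q(plus(4, Y2), plus(4, Y2)), Y2), S) = tree(N, q(h(4), k)).
Bind Y2 := plus(5, a); substituting into the remaining equation gives: tree(plus(q(plus(4, plus(5, a)), plus(4, plus(5, a))), plus(5, a)), S) = tree(N, q(h(4), k)). Substituting into the earlier binding gives W := plus(4, plus(5, a)).
Decompose tree/2: plus(q(plus(4, plus(5, a)), plus(4, plus(5, a))), plus(5, a)) = N,  S = q(h(4), k).
Bind N := plus(q(plus(4, plus(5, a)), plus(4, plus(5, a))), plus(5, a)); no other remaining equation mentions N.
Bind S := q(h(4), k). Substituting into the earlier binding gives X := plus(4, q(h(4), k)).
MGU = { X := plus(4, q(h(4), k)), Y := plus(a, a), R := 4, W := plus(4, plus(5, a)), Y2 := plus(5, a), N := plus(q(plus(4, plus(5, a)), plus(4, plus(5, a))), plus(5, a)), S := q(h(4), k) }, so X := plus(4, q(h(4), k)).

plus(4, q(h(4), k))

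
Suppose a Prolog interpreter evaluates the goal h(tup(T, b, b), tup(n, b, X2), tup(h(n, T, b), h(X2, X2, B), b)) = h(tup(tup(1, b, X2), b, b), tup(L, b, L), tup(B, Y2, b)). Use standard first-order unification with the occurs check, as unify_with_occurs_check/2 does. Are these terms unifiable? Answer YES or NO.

Decompose h/3: tup(T, b, b) = tup(tup(1, b, X2), b, b),  tup(n, b, X2) = tup(L, b, L),  tup(h(n, T, b), h(X2, X2, B), b) = tup(B, Y2, b).
Decompose tup/3: T = tup(1, b, X2),  b = b,  b = b.
Bind T := tup(1, b, X2); substituting into the one remaining equation that mentions T gives: tup(h(n, tup(1, b, X2), b), h(X2, X2, B), b) = tup(B, Y2, b).
Delete trivial equation b = b.
Delete trivial equation b = b.
Decompose tup/3: n = L,  b = b,  X2 = L.
Bind L := n; substituting into the one remaining equation that mentions L gives: X2 = n.
Delete trivial equation b = b.
Bind X2 := n; substituting into the remaining equation gives: tup(h(n, tup(1, b, n), b), h(n, n, B), b) = tup(B, Y2, b). Substituting into the earlier binding gives T := tup(1, b, n).
Decompose tup/3: h(n, tup(1, b, n), b) = B,  h(n, n, B) = Y2,  b = b.
Bind B := h(n, tup(1, b, n), b); substituting into the one remaining equation that mentions B gives: h(n, n, h(n, tup(1, b, n), b)) = Y2.
Bind Y2 := h(n, n, h(n, tup(1, b, n), b)); no other remaining equation mentions Y2.
Delete trivial equation b = b.
No equations remain and no clash or occurs-check failure arose, so a unifier exists.

YES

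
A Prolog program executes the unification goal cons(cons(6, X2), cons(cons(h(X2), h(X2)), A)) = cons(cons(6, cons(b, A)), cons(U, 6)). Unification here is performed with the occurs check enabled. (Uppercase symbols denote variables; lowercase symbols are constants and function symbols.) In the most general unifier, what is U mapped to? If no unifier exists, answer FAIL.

Decompose cons/2: cons(6, X2) = cons(6, cons(b, A)),  cons(cons(h(X2), h(X2)), A) = cons(U, 6).
Decompose cons/2: 6 = 6,  X2 = cons(b, A).
Delete trivial equation 6 = 6.
Bind X2 := cons(b, A); substituting into the remaining equation gives: cons(cons(h(cons(b, A)), h(cons(b, A))), A) = cons(U, 6).
Decompose cons/2: cons(h(cons(b, A)), h(cons(b, A))) = U,  A = 6.
Bind U := cons(h(cons(b, A)), h(cons(b, A))); no other remaining equation mentions U.
Bind A := 6. Substituting into the earlier bindings gives X2 := cons(b, 6), U := cons(h(cons(b, 6)), h(cons(b, 6))).
MGU = { X2 -> cons(b, 6), U -> cons(h(cons(b, 6)), h(cons(b, 6))), A -> 6 }, so U -> cons(h(cons(b, 6)), h(cons(b, 6))).

cons(h(cons(b, 6)), h(cons(b, 6)))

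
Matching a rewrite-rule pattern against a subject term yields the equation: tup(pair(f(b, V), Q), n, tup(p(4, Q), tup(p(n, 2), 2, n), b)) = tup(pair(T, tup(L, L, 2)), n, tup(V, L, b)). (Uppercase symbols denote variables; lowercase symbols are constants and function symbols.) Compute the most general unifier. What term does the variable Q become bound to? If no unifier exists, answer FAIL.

tup(tup(p(n, 2), 2, n), tup(p(n, 2), 2, n), 2)

Decompose tup/3: pair(f(b, V), Q) = pair(T, tup(L, L, 2)),  n = n,  tup(p(4, Q), tup(p(n, 2), 2, n), b) = tup(V, L, b).
Decompose pair/2: f(b, V) = T,  Q = tup(L, L, 2).
Bind T := f(b, V); no other remaining equation mentions T.
Bind Q := tup(L, L, 2); substituting into the one remaining equation that mentions Q gives: tup(p(4, tup(L, L, 2)), tup(p(n, 2), 2, n), b) = tup(V, L, b).
Delete trivial equation n = n.
Decompose tup/3: p(4, tup(L, L, 2)) = V,  tup(p(n, 2), 2, n) = L,  b = b.
Bind V := p(4, tup(L, L, 2)); no other remaining equation mentions V. Substituting into the earlier binding gives T := f(b, p(4, tup(L, L, 2))).
Bind L := tup(p(n, 2), 2, n); no other remaining equation mentions L. Substituting into the earlier bindings gives T := f(b, p(4, tup(tup(p(n, 2), 2, n), tup(p(n, 2), 2, n), 2))), Q := tup(tup(p(n, 2), 2, n), tup(p(n, 2), 2, n), 2), V := p(4, tup(tup(p(n, 2), 2, n), tup(p(n, 2), 2, n), 2)).
Delete trivial equation b = b.
MGU = { T -> f(b, p(4, tup(tup(p(n, 2), 2, n), tup(p(n, 2), 2, n), 2))), Q -> tup(tup(p(n, 2), 2, n), tup(p(n, 2), 2, n), 2), V -> p(4, tup(tup(p(n, 2), 2, n), tup(p(n, 2), 2, n), 2)), L -> tup(p(n, 2), 2, n) }, so Q -> tup(tup(p(n, 2), 2, n), tup(p(n, 2), 2, n), 2).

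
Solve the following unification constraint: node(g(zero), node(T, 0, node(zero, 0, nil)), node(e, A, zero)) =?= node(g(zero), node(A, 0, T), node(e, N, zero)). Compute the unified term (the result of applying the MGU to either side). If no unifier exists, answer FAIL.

node(g(zero), node(node(zero, 0, nil), 0, node(zero, 0, nil)), node(e, node(zero, 0, nil), zero))

Decompose node/3: g(zero) =?= g(zero),  node(T, 0, node(zero, 0, nil)) =?= node(A, 0, T),  node(e, A, zero) =?= node(e, N, zero).
Delete trivial equation g(zero) =?= g(zero).
Decompose node/3: T =?= A,  0 =?= 0,  node(zero, 0, nil) =?= T.
Bind T := A; substituting into the one remaining equation that mentions T gives: node(zero, 0, nil) =?= A.
Delete trivial equation 0 =?= 0.
Bind A := node(zero, 0, nil); substituting into the remaining equation gives: node(e, node(zero, 0, nil), zero) =?= node(e, N, zero). Substituting into the earlier binding gives T := node(zero, 0, nil).
Decompose node/3: e =?= e,  node(zero, 0, nil) =?= N,  zero =?= zero.
Delete trivial equation e =?= e.
Bind N := node(zero, 0, nil); no other remaining equation mentions N.
Delete trivial equation zero =?= zero.
Applying the MGU to either side gives node(g(zero), node(node(zero, 0, nil), 0, node(zero, 0, nil)), node(e, node(zero, 0, nil), zero)).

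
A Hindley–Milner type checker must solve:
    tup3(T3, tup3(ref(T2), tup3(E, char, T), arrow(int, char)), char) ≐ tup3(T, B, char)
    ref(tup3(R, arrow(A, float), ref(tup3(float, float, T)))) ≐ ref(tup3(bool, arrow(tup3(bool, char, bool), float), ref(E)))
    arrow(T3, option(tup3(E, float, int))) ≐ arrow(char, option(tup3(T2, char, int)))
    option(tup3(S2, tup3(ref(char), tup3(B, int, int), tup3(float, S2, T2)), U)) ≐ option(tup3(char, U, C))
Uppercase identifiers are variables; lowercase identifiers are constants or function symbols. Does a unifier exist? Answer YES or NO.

NO

Decompose tup3/3: T3 ≐ T,  tup3(ref(T2), tup3(E, char, T), arrow(int, char)) ≐ B,  char ≐ char.
Bind T3 := T; substituting into the one remaining equation that mentions T3 gives: arrow(T, option(tup3(E, float, int))) ≐ arrow(char, option(tup3(T2, char, int))).
Bind B := tup3(ref(T2), tup3(E, char, T), arrow(int, char)); substituting into the one remaining equation that mentions B gives: option(tup3(S2, tup3(ref(char), tup3(tup3(ref(T2), tup3(E, char, T), arrow(int, char)), int, int), tup3(float, S2, T2)), U)) ≐ option(tup3(char, U, C)).
Delete trivial equation char ≐ char.
Decompose ref/1: tup3(R, arrow(A, float), ref(tup3(float, float, T))) ≐ tup3(bool, arrow(tup3(bool, char, bool), float), ref(E)).
Decompose tup3/3: R ≐ bool,  arrow(A, float) ≐ arrow(tup3(bool, char, bool), float),  ref(tup3(float, float, T)) ≐ ref(E).
Bind R := bool; no other remaining equation mentions R.
Decompose arrow/2: A ≐ tup3(bool, char, bool),  float ≐ float.
Bind A := tup3(bool, char, bool); no other remaining equation mentions A.
Delete trivial equation float ≐ float.
Decompose ref/1: tup3(float, float, T) ≐ E.
Bind E := tup3(float, float, T); substituting into the remaining equations gives: arrow(T, option(tup3(tup3(float, float, T), float, int))) ≐ arrow(char, option(tup3(T2, char, int))),  option(tup3(S2, tup3(ref(char), tup3(tup3(ref(T2), tup3(tup3(float, float, T), char, T), arrow(int, char)), int, int), tup3(float, S2, T2)), U)) ≐ option(tup3(char, U, C)). Substituting into the earlier binding gives B := tup3(ref(T2), tup3(tup3(float, float, T), char, T), arrow(int, char)).
Decompose arrow/2: T ≐ char,  option(tup3(tup3(float, float, T), float, int)) ≐ option(tup3(T2, char, int)).
Bind T := char; substituting into the remaining equations gives: option(tup3(tup3(float, float, char), float, int)) ≐ option(tup3(T2, char, int)),  option(tup3(S2, tup3(ref(char), tup3(tup3(ref(T2), tup3(tup3(float, float, char), char, char), arrow(int, char)), int, int), tup3(float, S2, T2)), U)) ≐ option(tup3(char, U, C)). Substituting into the earlier bindings gives T3 := char, B := tup3(ref(T2), tup3(tup3(float, float, char), char, char), arrow(int, char)), E := tup3(float, float, char).
Decompose option/1: tup3(tup3(float, float, char), float, int) ≐ tup3(T2, char, int).
Decompose tup3/3: tup3(float, float, char) ≐ T2,  float ≐ char,  int ≐ int.
Bind T2 := tup3(float, float, char); substituting into the one remaining equation that mentions T2 gives: option(tup3(S2, tup3(ref(char), tup3(tup3(ref(tup3(float, float, char)), tup3(tup3(float, float, char), char, char), arrow(int, char)), int, int), tup3(float, S2, tup3(float, float, char))), U)) ≐ option(tup3(char, U, C)). Substituting into the earlier binding gives B := tup3(ref(tup3(float, float, char)), tup3(tup3(float, float, char), char, char), arrow(int, char)).
Clash: constants float and char differ; no unifier exists.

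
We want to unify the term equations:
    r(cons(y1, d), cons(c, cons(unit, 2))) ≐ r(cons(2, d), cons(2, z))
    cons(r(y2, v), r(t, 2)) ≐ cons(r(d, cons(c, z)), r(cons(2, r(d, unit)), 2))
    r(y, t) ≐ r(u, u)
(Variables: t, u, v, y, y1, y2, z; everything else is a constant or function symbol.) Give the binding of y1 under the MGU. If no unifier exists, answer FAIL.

FAIL

Decompose r/2: cons(y1, d) ≐ cons(2, d),  cons(c, cons(unit, 2)) ≐ cons(2, z).
Decompose cons/2: y1 ≐ 2,  d ≐ d.
Bind y1 := 2; no other remaining equation mentions y1.
Delete trivial equation d ≐ d.
Decompose cons/2: c ≐ 2,  cons(unit, 2) ≐ z.
Clash: constants c and 2 differ; no unifier exists.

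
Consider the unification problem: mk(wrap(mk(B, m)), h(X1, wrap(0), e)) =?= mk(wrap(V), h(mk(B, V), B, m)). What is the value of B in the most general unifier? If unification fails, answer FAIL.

FAIL

Decompose mk/2: wrap(mk(B, m)) =?= wrap(V),  h(X1, wrap(0), e) =?= h(mk(B, V), B, m).
Decompose wrap/1: mk(B, m) =?= V.
Bind V := mk(B, m); substituting into the remaining equation gives: h(X1, wrap(0), e) =?= h(mk(B, mk(B, m)), B, m).
Decompose h/3: X1 =?= mk(B, mk(B, m)),  wrap(0) =?= B,  e =?= m.
Bind X1 := mk(B, mk(B, m)); no other remaining equation mentions X1.
Bind B := wrap(0); no other remaining equation mentions B. Substituting into the earlier bindings gives V := mk(wrap(0), m), X1 := mk(wrap(0), mk(wrap(0), m)).
Clash: constants e and m differ; no unifier exists.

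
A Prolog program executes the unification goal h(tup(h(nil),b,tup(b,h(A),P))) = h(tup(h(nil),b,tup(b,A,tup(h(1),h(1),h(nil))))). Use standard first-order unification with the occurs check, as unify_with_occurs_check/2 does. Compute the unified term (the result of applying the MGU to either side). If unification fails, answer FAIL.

FAIL

Decompose h/1: tup(h(nil),b,tup(b,h(A),P)) = tup(h(nil),b,tup(b,A,tup(h(1),h(1),h(nil)))).
Decompose tup/3: h(nil) = h(nil),  b = b,  tup(b,h(A),P) = tup(b,A,tup(h(1),h(1),h(nil))).
Delete trivial equation h(nil) = h(nil).
Delete trivial equation b = b.
Decompose tup/3: b = b,  h(A) = A,  P = tup(h(1),h(1),h(nil)).
Delete trivial equation b = b.
Occurs check fails: A occurs in h(A); the equation A = h(A) has no finite solution.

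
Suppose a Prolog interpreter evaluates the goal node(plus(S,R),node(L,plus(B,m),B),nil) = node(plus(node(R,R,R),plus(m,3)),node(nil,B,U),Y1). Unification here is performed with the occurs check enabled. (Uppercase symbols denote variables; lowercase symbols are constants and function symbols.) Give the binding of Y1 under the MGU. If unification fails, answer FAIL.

FAIL

Decompose node/3: plus(S,R) = plus(node(R,R,R),plus(m,3)),  node(L,plus(B,m),B) = node(nil,B,U),  nil = Y1.
Decompose plus/2: S = node(R,R,R),  R = plus(m,3).
Bind S := node(R,R,R); no other remaining equation mentions S.
Bind R := plus(m,3); no other remaining equation mentions R. Substituting into the earlier binding gives S := node(plus(m,3),plus(m,3),plus(m,3)).
Decompose node/3: L = nil,  plus(B,m) = B,  B = U.
Bind L := nil; no other remaining equation mentions L.
Occurs check fails: B occurs in plus(B,m); the equation B = plus(B,m) has no finite solution.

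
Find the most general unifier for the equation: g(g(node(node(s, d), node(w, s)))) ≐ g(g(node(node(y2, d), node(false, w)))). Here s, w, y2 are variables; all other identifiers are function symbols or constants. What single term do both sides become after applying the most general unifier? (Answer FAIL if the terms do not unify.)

g(g(node(node(false, d), node(false, false))))

Decompose g/1: g(node(node(s, d), node(w, s))) ≐ g(node(node(y2, d), node(false, w))).
Decompose g/1: node(node(s, d), node(w, s)) ≐ node(node(y2, d), node(false, w)).
Decompose node/2: node(s, d) ≐ node(y2, d),  node(w, s) ≐ node(false, w).
Decompose node/2: s ≐ y2,  d ≐ d.
Bind s := y2; substituting into the one remaining equation that mentions s gives: node(w, y2) ≐ node(false, w).
Delete trivial equation d ≐ d.
Decompose node/2: w ≐ false,  y2 ≐ w.
Bind w := false; substituting into the remaining equation gives: y2 ≐ false.
Bind y2 := false. Substituting into the earlier binding gives s := false.
Applying the MGU to either side gives g(g(node(node(false, d), node(false, false)))).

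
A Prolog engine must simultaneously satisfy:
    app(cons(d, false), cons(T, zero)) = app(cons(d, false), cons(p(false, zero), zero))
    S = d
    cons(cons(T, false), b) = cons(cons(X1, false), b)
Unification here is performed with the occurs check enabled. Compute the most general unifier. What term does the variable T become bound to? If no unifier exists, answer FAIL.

p(false, zero)

Decompose app/2: cons(d, false) = cons(d, false),  cons(T, zero) = cons(p(false, zero), zero).
Delete trivial equation cons(d, false) = cons(d, false).
Decompose cons/2: T = p(false, zero),  zero = zero.
Bind T := p(false, zero); substituting into the one remaining equation that mentions T gives: cons(cons(p(false, zero), false), b) = cons(cons(X1, false), b).
Delete trivial equation zero = zero.
Bind S := d; no other remaining equation mentions S.
Decompose cons/2: cons(p(false, zero), false) = cons(X1, false),  b = b.
Decompose cons/2: p(false, zero) = X1,  false = false.
Bind X1 := p(false, zero); no other remaining equation mentions X1.
Delete trivial equation false = false.
Delete trivial equation b = b.
MGU = { T = p(false, zero), S = d, X1 = p(false, zero) }, so T = p(false, zero).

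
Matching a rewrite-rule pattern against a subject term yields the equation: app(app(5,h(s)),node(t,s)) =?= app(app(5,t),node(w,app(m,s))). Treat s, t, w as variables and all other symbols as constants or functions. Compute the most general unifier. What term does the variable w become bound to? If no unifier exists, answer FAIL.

Decompose app/2: app(5,h(s)) =?= app(5,t),  node(t,s) =?= node(w,app(m,s)).
Decompose app/2: 5 =?= 5,  h(s) =?= t.
Delete trivial equation 5 =?= 5.
Bind t := h(s); substituting into the remaining equation gives: node(h(s),s) =?= node(w,app(m,s)).
Decompose node/2: h(s) =?= w,  s =?= app(m,s).
Bind w := h(s); no other remaining equation mentions w.
Occurs check fails: s occurs in app(m,s); the equation s =?= app(m,s) has no finite solution.

FAIL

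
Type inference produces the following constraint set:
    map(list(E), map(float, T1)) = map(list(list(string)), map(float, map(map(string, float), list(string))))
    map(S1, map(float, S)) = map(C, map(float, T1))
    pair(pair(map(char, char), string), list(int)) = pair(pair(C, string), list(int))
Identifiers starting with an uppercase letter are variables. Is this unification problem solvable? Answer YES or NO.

Decompose map/2: list(E) = list(list(string)),  map(float, T1) = map(float, map(map(string, float), list(string))).
Decompose list/1: E = list(string).
Bind E := list(string); no other remaining equation mentions E.
Decompose map/2: float = float,  T1 = map(map(string, float), list(string)).
Delete trivial equation float = float.
Bind T1 := map(map(string, float), list(string)); substituting into the one remaining equation that mentions T1 gives: map(S1, map(float, S)) = map(C, map(float, map(map(string, float), list(string)))).
Decompose map/2: S1 = C,  map(float, S) = map(float, map(map(string, float), list(string))).
Bind S1 := C; no other remaining equation mentions S1.
Decompose map/2: float = float,  S = map(map(string, float), list(string)).
Delete trivial equation float = float.
Bind S := map(map(string, float), list(string)); no other remaining equation mentions S.
Decompose pair/2: pair(map(char, char), string) = pair(C, string),  list(int) = list(int).
Decompose pair/2: map(char, char) = C,  string = string.
Bind C := map(char, char); no other remaining equation mentions C. Substituting into the earlier binding gives S1 := map(char, char).
Delete trivial equation string = string.
Delete trivial equation list(int) = list(int).
No equations remain and no clash or occurs-check failure arose, so a unifier exists.

YES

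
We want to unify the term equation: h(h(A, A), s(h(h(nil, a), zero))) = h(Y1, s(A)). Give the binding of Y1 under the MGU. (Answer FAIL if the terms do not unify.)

h(h(h(nil, a), zero), h(h(nil, a), zero))

Decompose h/2: h(A, A) = Y1,  s(h(h(nil, a), zero)) = s(A).
Bind Y1 := h(A, A); no other remaining equation mentions Y1.
Decompose s/1: h(h(nil, a), zero) = A.
Bind A := h(h(nil, a), zero). Substituting into the earlier binding gives Y1 := h(h(h(nil, a), zero), h(h(nil, a), zero)).
MGU = { Y1 -> h(h(h(nil, a), zero), h(h(nil, a), zero)), A -> h(h(nil, a), zero) }, so Y1 -> h(h(h(nil, a), zero), h(h(nil, a), zero)).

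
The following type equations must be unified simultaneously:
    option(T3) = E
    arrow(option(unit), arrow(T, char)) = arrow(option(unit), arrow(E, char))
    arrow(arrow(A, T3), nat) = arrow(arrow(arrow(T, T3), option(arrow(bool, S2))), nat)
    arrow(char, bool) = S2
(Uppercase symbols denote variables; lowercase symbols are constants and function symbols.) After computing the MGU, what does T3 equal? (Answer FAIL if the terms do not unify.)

Bind E := option(T3); substituting into the one remaining equation that mentions E gives: arrow(option(unit), arrow(T, char)) = arrow(option(unit), arrow(option(T3), char)).
Decompose arrow/2: option(unit) = option(unit),  arrow(T, char) = arrow(option(T3), char).
Delete trivial equation option(unit) = option(unit).
Decompose arrow/2: T = option(T3),  char = char.
Bind T := option(T3); substituting into the one remaining equation that mentions T gives: arrow(arrow(A, T3), nat) = arrow(arrow(arrow(option(T3), T3), option(arrow(bool, S2))), nat).
Delete trivial equation char = char.
Decompose arrow/2: arrow(A, T3) = arrow(arrow(option(T3), T3), option(arrow(bool, S2))),  nat = nat.
Decompose arrow/2: A = arrow(option(T3), T3),  T3 = option(arrow(bool, S2)).
Bind A := arrow(option(T3), T3); no other remaining equation mentions A.
Bind T3 := option(arrow(bool, S2)); no other remaining equation mentions T3. Substituting into the earlier bindings gives E := option(option(arrow(bool, S2))), T := option(option(arrow(bool, S2))), A := arrow(option(option(arrow(bool, S2))), option(arrow(bool, S2))).
Delete trivial equation nat = nat.
Bind S2 := arrow(char, bool). Substituting into the earlier bindings gives E := option(option(arrow(bool, arrow(char, bool)))), T := option(option(arrow(bool, arrow(char, bool)))), A := arrow(option(option(arrow(bool, arrow(char, bool)))), option(arrow(bool, arrow(char, bool)))), T3 := option(arrow(bool, arrow(char, bool))).
MGU = { E := option(option(arrow(bool, arrow(char, bool)))), T := option(option(arrow(bool, arrow(char, bool)))), A := arrow(option(option(arrow(bool, arrow(char, bool)))), option(arrow(bool, arrow(char, bool)))), T3 := option(arrow(bool, arrow(char, bool))), S2 := arrow(char, bool) }, so T3 := option(arrow(bool, arrow(char, bool))).

option(arrow(bool, arrow(char, bool)))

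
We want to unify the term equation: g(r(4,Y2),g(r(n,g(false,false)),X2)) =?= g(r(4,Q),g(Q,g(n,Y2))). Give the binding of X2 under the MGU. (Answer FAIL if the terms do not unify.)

Decompose g/2: r(4,Y2) =?= r(4,Q),  g(r(n,g(false,false)),X2) =?= g(Q,g(n,Y2)).
Decompose r/2: 4 =?= 4,  Y2 =?= Q.
Delete trivial equation 4 =?= 4.
Bind Y2 := Q; substituting into the remaining equation gives: g(r(n,g(false,false)),X2) =?= g(Q,g(n,Q)).
Decompose g/2: r(n,g(false,false)) =?= Q,  X2 =?= g(n,Q).
Bind Q := r(n,g(false,false)); substituting into the remaining equation gives: X2 =?= g(n,r(n,g(false,false))). Substituting into the earlier binding gives Y2 := r(n,g(false,false)).
Bind X2 := g(n,r(n,g(false,false))).
MGU = { Y2 := r(n,g(false,false)), Q := r(n,g(false,false)), X2 := g(n,r(n,g(false,false))) }, so X2 := g(n,r(n,g(false,false))).

g(n,r(n,g(false,false)))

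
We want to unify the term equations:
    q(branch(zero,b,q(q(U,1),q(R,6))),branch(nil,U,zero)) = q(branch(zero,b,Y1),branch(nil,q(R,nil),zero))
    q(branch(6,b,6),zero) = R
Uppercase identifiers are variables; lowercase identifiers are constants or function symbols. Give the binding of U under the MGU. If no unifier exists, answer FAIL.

q(q(branch(6,b,6),zero),nil)

Decompose q/2: branch(zero,b,q(q(U,1),q(R,6))) = branch(zero,b,Y1),  branch(nil,U,zero) = branch(nil,q(R,nil),zero).
Decompose branch/3: zero = zero,  b = b,  q(q(U,1),q(R,6)) = Y1.
Delete trivial equation zero = zero.
Delete trivial equation b = b.
Bind Y1 := q(q(U,1),q(R,6)); no other remaining equation mentions Y1.
Decompose branch/3: nil = nil,  U = q(R,nil),  zero = zero.
Delete trivial equation nil = nil.
Bind U := q(R,nil); no other remaining equation mentions U. Substituting into the earlier binding gives Y1 := q(q(q(R,nil),1),q(R,6)).
Delete trivial equation zero = zero.
Bind R := q(branch(6,b,6),zero). Substituting into the earlier bindings gives Y1 := q(q(q(q(branch(6,b,6),zero),nil),1),q(q(branch(6,b,6),zero),6)), U := q(q(branch(6,b,6),zero),nil).
MGU = { Y1 ↦ q(q(q(q(branch(6,b,6),zero),nil),1),q(q(branch(6,b,6),zero),6)), U ↦ q(q(branch(6,b,6),zero),nil), R ↦ q(branch(6,b,6),zero) }, so U ↦ q(q(branch(6,b,6),zero),nil).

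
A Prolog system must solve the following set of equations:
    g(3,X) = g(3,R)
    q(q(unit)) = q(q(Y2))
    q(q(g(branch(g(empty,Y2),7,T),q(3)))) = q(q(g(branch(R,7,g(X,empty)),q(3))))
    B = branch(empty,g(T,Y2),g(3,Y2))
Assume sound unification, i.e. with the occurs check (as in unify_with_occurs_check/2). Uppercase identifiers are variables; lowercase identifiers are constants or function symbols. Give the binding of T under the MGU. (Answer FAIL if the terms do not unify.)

Decompose g/2: 3 = 3,  X = R.
Delete trivial equation 3 = 3.
Bind X := R; substituting into the one remaining equation that mentions X gives: q(q(g(branch(g(empty,Y2),7,T),q(3)))) = q(q(g(branch(R,7,g(R,empty)),q(3)))).
Decompose q/1: q(unit) = q(Y2).
Decompose q/1: unit = Y2.
Bind Y2 := unit; substituting into the remaining equations gives: q(q(g(branch(g(empty,unit),7,T),q(3)))) = q(q(g(branch(R,7,g(R,empty)),q(3)))),  B = branch(empty,g(T,unit),g(3,unit)).
Decompose q/1: q(g(branch(g(empty,unit),7,T),q(3))) = q(g(branch(R,7,g(R,empty)),q(3))).
Decompose q/1: g(branch(g(empty,unit),7,T),q(3)) = g(branch(R,7,g(R,empty)),q(3)).
Decompose g/2: branch(g(empty,unit),7,T) = branch(R,7,g(R,empty)),  q(3) = q(3).
Decompose branch/3: g(empty,unit) = R,  7 = 7,  T = g(R,empty).
Bind R := g(empty,unit); substituting into the one remaining equation that mentions R gives: T = g(g(empty,unit),empty). Substituting into the earlier binding gives X := g(empty,unit).
Delete trivial equation 7 = 7.
Bind T := g(g(empty,unit),empty); substituting into the one remaining equation that mentions T gives: B = branch(empty,g(g(g(empty,unit),empty),unit),g(3,unit)).
Delete trivial equation q(3) = q(3).
Bind B := branch(empty,g(g(g(empty,unit),empty),unit),g(3,unit)).
MGU = { X = g(empty,unit), Y2 = unit, R = g(empty,unit), T = g(g(empty,unit),empty), B = branch(empty,g(g(g(empty,unit),empty),unit),g(3,unit)) }, so T = g(g(empty,unit),empty).

g(g(empty,unit),empty)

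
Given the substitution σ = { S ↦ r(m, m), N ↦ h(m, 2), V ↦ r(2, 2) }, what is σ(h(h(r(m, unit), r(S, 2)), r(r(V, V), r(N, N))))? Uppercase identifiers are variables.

Replace each occurrence of S with r(m, m).
Replace each occurrence of N with h(m, 2).
Replace each occurrence of V with r(2, 2).
Result: h(h(r(m, unit), r(r(m, m), 2)), r(r(r(2, 2), r(2, 2)), r(h(m, 2), h(m, 2)))).

h(h(r(m, unit), r(r(m, m), 2)), r(r(r(2, 2), r(2, 2)), r(h(m, 2), h(m, 2))))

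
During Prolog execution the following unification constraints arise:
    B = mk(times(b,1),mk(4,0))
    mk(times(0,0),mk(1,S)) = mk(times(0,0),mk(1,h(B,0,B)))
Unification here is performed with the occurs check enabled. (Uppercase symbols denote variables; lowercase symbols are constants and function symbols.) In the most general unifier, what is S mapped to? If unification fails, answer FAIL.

Bind B := mk(times(b,1),mk(4,0)); substituting into the remaining equation gives: mk(times(0,0),mk(1,S)) = mk(times(0,0),mk(1,h(mk(times(b,1),mk(4,0)),0,mk(times(b,1),mk(4,0))))).
Decompose mk/2: times(0,0) = times(0,0),  mk(1,S) = mk(1,h(mk(times(b,1),mk(4,0)),0,mk(times(b,1),mk(4,0)))).
Delete trivial equation times(0,0) = times(0,0).
Decompose mk/2: 1 = 1,  S = h(mk(times(b,1),mk(4,0)),0,mk(times(b,1),mk(4,0))).
Delete trivial equation 1 = 1.
Bind S := h(mk(times(b,1),mk(4,0)),0,mk(times(b,1),mk(4,0))).
MGU = { B ↦ mk(times(b,1),mk(4,0)), S ↦ h(mk(times(b,1),mk(4,0)),0,mk(times(b,1),mk(4,0))) }, so S ↦ h(mk(times(b,1),mk(4,0)),0,mk(times(b,1),mk(4,0))).

h(mk(times(b,1),mk(4,0)),0,mk(times(b,1),mk(4,0)))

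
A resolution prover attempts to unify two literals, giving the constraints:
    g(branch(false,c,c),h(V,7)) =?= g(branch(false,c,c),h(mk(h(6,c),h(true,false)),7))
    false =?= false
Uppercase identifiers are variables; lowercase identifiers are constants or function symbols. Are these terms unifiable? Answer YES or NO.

Decompose g/2: branch(false,c,c) =?= branch(false,c,c),  h(V,7) =?= h(mk(h(6,c),h(true,false)),7).
Delete trivial equation branch(false,c,c) =?= branch(false,c,c).
Decompose h/2: V =?= mk(h(6,c),h(true,false)),  7 =?= 7.
Bind V := mk(h(6,c),h(true,false)); no other remaining equation mentions V.
Delete trivial equation 7 =?= 7.
Delete trivial equation false =?= false.
No equations remain and no clash or occurs-check failure arose, so a unifier exists.

YES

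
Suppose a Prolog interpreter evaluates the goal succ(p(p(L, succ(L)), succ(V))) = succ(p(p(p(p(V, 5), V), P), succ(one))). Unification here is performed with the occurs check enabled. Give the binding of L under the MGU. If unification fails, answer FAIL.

p(p(one, 5), one)

Decompose succ/1: p(p(L, succ(L)), succ(V)) = p(p(p(p(V, 5), V), P), succ(one)).
Decompose p/2: p(L, succ(L)) = p(p(p(V, 5), V), P),  succ(V) = succ(one).
Decompose p/2: L = p(p(V, 5), V),  succ(L) = P.
Bind L := p(p(V, 5), V); substituting into the one remaining equation that mentions L gives: succ(p(p(V, 5), V)) = P.
Bind P := succ(p(p(V, 5), V)); no other remaining equation mentions P.
Decompose succ/1: V = one.
Bind V := one. Substituting into the earlier bindings gives L := p(p(one, 5), one), P := succ(p(p(one, 5), one)).
MGU = { L = p(p(one, 5), one), P = succ(p(p(one, 5), one)), V = one }, so L = p(p(one, 5), one).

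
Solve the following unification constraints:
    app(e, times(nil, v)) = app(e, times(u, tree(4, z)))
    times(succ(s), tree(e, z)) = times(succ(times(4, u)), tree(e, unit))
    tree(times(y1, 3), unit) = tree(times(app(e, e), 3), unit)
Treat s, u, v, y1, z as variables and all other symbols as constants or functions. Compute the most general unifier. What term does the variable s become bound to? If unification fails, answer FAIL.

Decompose app/2: e = e,  times(nil, v) = times(u, tree(4, z)).
Delete trivial equation e = e.
Decompose times/2: nil = u,  v = tree(4, z).
Bind u := nil; substituting into the one remaining equation that mentions u gives: times(succ(s), tree(e, z)) = times(succ(times(4, nil)), tree(e, unit)).
Bind v := tree(4, z); no other remaining equation mentions v.
Decompose times/2: succ(s) = succ(times(4, nil)),  tree(e, z) = tree(e, unit).
Decompose succ/1: s = times(4, nil).
Bind s := times(4, nil); no other remaining equation mentions s.
Decompose tree/2: e = e,  z = unit.
Delete trivial equation e = e.
Bind z := unit; no other remaining equation mentions z. Substituting into the earlier binding gives v := tree(4, unit).
Decompose tree/2: times(y1, 3) = times(app(e, e), 3),  unit = unit.
Decompose times/2: y1 = app(e, e),  3 = 3.
Bind y1 := app(e, e); no other remaining equation mentions y1.
Delete trivial equation 3 = 3.
Delete trivial equation unit = unit.
MGU = { u ↦ nil, v ↦ tree(4, unit), s ↦ times(4, nil), z ↦ unit, y1 ↦ app(e, e) }, so s ↦ times(4, nil).

times(4, nil)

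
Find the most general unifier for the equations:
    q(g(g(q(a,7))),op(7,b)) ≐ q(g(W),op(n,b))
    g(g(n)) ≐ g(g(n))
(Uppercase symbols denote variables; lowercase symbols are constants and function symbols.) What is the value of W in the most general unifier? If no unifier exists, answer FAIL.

Decompose q/2: g(g(q(a,7))) ≐ g(W),  op(7,b) ≐ op(n,b).
Decompose g/1: g(q(a,7)) ≐ W.
Bind W := g(q(a,7)); no other remaining equation mentions W.
Decompose op/2: 7 ≐ n,  b ≐ b.
Clash: constants 7 and n differ; no unifier exists.

FAIL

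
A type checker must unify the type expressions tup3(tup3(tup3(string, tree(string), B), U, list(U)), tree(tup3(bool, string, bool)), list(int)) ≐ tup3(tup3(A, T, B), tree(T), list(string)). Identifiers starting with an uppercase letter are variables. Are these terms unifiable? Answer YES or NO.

Decompose tup3/3: tup3(tup3(string, tree(string), B), U, list(U)) ≐ tup3(A, T, B),  tree(tup3(bool, string, bool)) ≐ tree(T),  list(int) ≐ list(string).
Decompose tup3/3: tup3(string, tree(string), B) ≐ A,  U ≐ T,  list(U) ≐ B.
Bind A := tup3(string, tree(string), B); no other remaining equation mentions A.
Bind U := T; substituting into the one remaining equation that mentions U gives: list(T) ≐ B.
Bind B := list(T); no other remaining equation mentions B. Substituting into the earlier binding gives A := tup3(string, tree(string), list(T)).
Decompose tree/1: tup3(bool, string, bool) ≐ T.
Bind T := tup3(bool, string, bool); no other remaining equation mentions T. Substituting into the earlier bindings gives A := tup3(string, tree(string), list(tup3(bool, string, bool))), U := tup3(bool, string, bool), B := list(tup3(bool, string, bool)).
Decompose list/1: int ≐ string.
Clash: constants int and string differ; no unifier exists.

NO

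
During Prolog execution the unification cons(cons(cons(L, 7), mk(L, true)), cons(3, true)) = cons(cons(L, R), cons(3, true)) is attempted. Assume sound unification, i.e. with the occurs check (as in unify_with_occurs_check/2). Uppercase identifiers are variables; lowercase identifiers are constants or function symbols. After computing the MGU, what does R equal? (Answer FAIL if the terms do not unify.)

Decompose cons/2: cons(cons(L, 7), mk(L, true)) = cons(L, R),  cons(3, true) = cons(3, true).
Decompose cons/2: cons(L, 7) = L,  mk(L, true) = R.
Occurs check fails: L occurs in cons(L, 7); the equation L = cons(L, 7) has no finite solution.

FAIL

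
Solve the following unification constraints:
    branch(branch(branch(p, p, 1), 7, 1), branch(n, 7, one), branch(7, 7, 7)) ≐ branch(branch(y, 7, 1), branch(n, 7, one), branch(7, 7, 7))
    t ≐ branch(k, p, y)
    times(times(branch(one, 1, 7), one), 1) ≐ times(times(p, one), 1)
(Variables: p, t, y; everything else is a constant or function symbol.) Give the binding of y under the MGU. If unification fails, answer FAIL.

branch(branch(one, 1, 7), branch(one, 1, 7), 1)

Decompose branch/3: branch(branch(p, p, 1), 7, 1) ≐ branch(y, 7, 1),  branch(n, 7, one) ≐ branch(n, 7, one),  branch(7, 7, 7) ≐ branch(7, 7, 7).
Decompose branch/3: branch(p, p, 1) ≐ y,  7 ≐ 7,  1 ≐ 1.
Bind y := branch(p, p, 1); substituting into the one remaining equation that mentions y gives: t ≐ branch(k, p, branch(p, p, 1)).
Delete trivial equation 7 ≐ 7.
Delete trivial equation 1 ≐ 1.
Delete trivial equation branch(n, 7, one) ≐ branch(n, 7, one).
Delete trivial equation branch(7, 7, 7) ≐ branch(7, 7, 7).
Bind t := branch(k, p, branch(p, p, 1)); no other remaining equation mentions t.
Decompose times/2: times(branch(one, 1, 7), one) ≐ times(p, one),  1 ≐ 1.
Decompose times/2: branch(one, 1, 7) ≐ p,  one ≐ one.
Bind p := branch(one, 1, 7); no other remaining equation mentions p. Substituting into the earlier bindings gives y := branch(branch(one, 1, 7), branch(one, 1, 7), 1), t := branch(k, branch(one, 1, 7), branch(branch(one, 1, 7), branch(one, 1, 7), 1)).
Delete trivial equation one ≐ one.
Delete trivial equation 1 ≐ 1.
MGU = { y -> branch(branch(one, 1, 7), branch(one, 1, 7), 1), t -> branch(k, branch(one, 1, 7), branch(branch(one, 1, 7), branch(one, 1, 7), 1)), p -> branch(one, 1, 7) }, so y -> branch(branch(one, 1, 7), branch(one, 1, 7), 1).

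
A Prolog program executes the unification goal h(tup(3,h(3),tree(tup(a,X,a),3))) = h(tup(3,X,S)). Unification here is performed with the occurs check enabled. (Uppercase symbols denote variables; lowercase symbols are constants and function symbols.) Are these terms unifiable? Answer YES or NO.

YES

Decompose h/1: tup(3,h(3),tree(tup(a,X,a),3)) = tup(3,X,S).
Decompose tup/3: 3 = 3,  h(3) = X,  tree(tup(a,X,a),3) = S.
Delete trivial equation 3 = 3.
Bind X := h(3); substituting into the remaining equation gives: tree(tup(a,h(3),a),3) = S.
Bind S := tree(tup(a,h(3),a),3).
No equations remain and no clash or occurs-check failure arose, so a unifier exists.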